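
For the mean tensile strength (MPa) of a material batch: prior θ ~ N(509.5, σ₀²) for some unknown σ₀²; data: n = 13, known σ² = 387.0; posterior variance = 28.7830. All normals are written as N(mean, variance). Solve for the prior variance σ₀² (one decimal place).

For the Normal–Normal model with known σ², precisions add: τ_n = τ₀ + n/σ².
So 1/σ₀² = 1/28.7830 − 13/387.0 = 0.034743 − 0.033592 = 0.001151.
Hence σ₀² = 1/0.001151 ≈ 868.8.

σ₀² = 868.8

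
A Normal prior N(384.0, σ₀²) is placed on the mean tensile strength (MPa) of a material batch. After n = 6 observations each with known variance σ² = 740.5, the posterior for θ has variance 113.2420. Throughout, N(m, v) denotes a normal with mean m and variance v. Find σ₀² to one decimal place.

Posterior precision equals prior precision plus data precision: 1/σ_n² = 1/σ₀² + n/σ².
So 1/σ₀² = 1/113.2420 − 6/740.5 = 0.008831 − 0.008103 = 0.000728.
Hence σ₀² = 1/0.000728 ≈ 1373.6.

σ₀² = 1373.6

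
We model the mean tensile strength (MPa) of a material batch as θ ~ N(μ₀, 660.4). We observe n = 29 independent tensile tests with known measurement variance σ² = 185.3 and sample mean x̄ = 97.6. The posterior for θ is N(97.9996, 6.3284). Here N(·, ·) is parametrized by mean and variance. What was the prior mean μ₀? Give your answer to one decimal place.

μ₀ = 139.3

With known observation variance, the Normal–Normal posterior has precision τ_n = τ₀ + n/σ² and mean μ_n = (τ₀μ₀ + (n/σ²)x̄)/τ_n.
Here τ₀ = 1/660.4 = 0.001514 and τ_data = 29/185.3 = 0.156503, so τ_n = 0.158017.
Rearranging for μ₀: μ₀ = (μ_n·τ_n − τ_data·x̄)/τ₀ = (97.9996·0.158017 − 0.156503·97.6) / 0.001514 = 0.210910/0.001514 ≈ 139.3.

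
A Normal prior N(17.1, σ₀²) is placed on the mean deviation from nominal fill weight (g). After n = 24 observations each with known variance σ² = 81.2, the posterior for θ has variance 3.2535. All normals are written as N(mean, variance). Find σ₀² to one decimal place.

For the Normal–Normal model with known σ², precisions add: τ_n = τ₀ + n/σ².
So 1/σ₀² = 1/3.2535 − 24/81.2 = 0.307361 − 0.295567 = 0.011794.
Hence σ₀² = 1/0.011794 ≈ 84.8.

σ₀² = 84.8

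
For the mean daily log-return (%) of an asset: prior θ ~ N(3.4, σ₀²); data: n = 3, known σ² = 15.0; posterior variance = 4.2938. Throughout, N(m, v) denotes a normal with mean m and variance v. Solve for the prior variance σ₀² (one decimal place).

σ₀² = 30.4

For the Normal–Normal model with known σ², precisions add: τ_n = τ₀ + n/σ².
So 1/σ₀² = 1/4.2938 − 3/15.0 = 0.232894 − 0.200000 = 0.032894.
Hence σ₀² = 1/0.032894 ≈ 30.4.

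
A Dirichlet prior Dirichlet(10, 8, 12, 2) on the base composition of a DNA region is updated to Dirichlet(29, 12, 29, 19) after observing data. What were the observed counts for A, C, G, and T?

For a Dirichlet(α) prior with multinomial counts c, the posterior is Dirichlet(α + c) componentwise.
Counts are posterior − prior componentwise: 29−10=19, 12−8=4, 29−12=17, 19−2=17.

counts (19, 4, 17, 17)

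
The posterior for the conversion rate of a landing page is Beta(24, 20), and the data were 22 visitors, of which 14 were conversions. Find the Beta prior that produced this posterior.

Beta(10, 12)

Under Beta–binomial conjugacy the posterior parameters are (α+s, β+f).
So α = 24 − 14 = 10 and β = 20 − 8 = 12.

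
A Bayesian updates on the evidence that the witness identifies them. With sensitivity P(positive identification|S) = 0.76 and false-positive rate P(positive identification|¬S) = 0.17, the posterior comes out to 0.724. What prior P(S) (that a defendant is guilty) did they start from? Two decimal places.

In odds form, posterior odds = prior odds × likelihood ratio, so prior odds = posterior odds ÷ LR.
Posterior odds = 0.724/(1−0.724) = 2.6232. LR = 0.76/0.17 = 4.4706.
Prior odds = 2.6232/4.4706 = 0.5868, so P(S) = 0.5868/(1+0.5868) ≈ 0.37.

P(S) = 0.37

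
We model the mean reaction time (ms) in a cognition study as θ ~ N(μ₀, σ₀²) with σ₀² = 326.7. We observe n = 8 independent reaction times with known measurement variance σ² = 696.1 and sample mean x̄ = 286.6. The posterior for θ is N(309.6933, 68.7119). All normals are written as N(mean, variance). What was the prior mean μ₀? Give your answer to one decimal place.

μ₀ = 396.4

With known observation variance, the Normal–Normal posterior has precision τ_n = τ₀ + n/σ² and mean μ_n = (τ₀μ₀ + (n/σ²)x̄)/τ_n.
Here τ₀ = 1/326.7 = 0.003061 and τ_data = 8/696.1 = 0.011493, so τ_n = 0.014554.
Rearranging for μ₀: μ₀ = (μ_n·τ_n − τ_data·x̄)/τ₀ = (309.6933·0.014554 − 0.011493·286.6) / 0.003061 = 1.213382/0.003061 ≈ 396.4.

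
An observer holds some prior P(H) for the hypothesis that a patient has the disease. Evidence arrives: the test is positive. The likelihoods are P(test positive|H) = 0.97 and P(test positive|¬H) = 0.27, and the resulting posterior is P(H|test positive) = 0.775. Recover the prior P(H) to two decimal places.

P(H) = 0.49

In odds form, posterior odds = prior odds × likelihood ratio, so prior odds = posterior odds ÷ LR.
Posterior odds = 0.775/(1−0.775) = 3.4444. LR = 0.97/0.27 = 3.5926.
Prior odds = 3.4444/3.5926 = 0.9587, so P(H) = 0.9587/(1+0.9587) ≈ 0.49.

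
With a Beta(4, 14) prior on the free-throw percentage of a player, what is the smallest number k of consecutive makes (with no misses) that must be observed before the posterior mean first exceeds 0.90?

k = 123

After k makes and 0 misses the posterior is Beta(4+k, 14), with mean (4+k)/(4+14+k).
Set (4+k)/(18+k) > 0.90 and solve: k > (0.90·18 − 4)/(1 − 0.90) = 122.000.
The smallest integer exceeding 122.000 is 123, and checking k=123: (127)/(141) = 0.9007 > 0.90.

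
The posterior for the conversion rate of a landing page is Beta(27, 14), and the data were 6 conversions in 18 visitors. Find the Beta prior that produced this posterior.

Beta is conjugate to the binomial likelihood: posterior = Beta(a+s, b+f).
So a = 27 − 6 = 21 and b = 14 − 12 = 2.

Beta(21, 2)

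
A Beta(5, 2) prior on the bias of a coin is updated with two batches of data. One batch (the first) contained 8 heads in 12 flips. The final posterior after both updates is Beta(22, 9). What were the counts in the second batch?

Sequential conjugate updates are equivalent to a single update on the pooled data, so total successes = posterior α − prior α and total failures = posterior β − prior β.
Total across both batches: 22−5=17 heads, 9−2=7 tails.
Subtract the first batch: 17−8=9 heads and 7−4=3 tails.

9 heads and 3 tails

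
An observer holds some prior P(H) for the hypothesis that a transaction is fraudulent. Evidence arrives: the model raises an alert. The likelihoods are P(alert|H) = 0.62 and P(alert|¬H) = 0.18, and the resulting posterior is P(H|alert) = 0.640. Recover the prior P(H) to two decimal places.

In odds form, posterior odds = prior odds × likelihood ratio, so prior odds = posterior odds ÷ LR.
Posterior odds = 0.640/(1−0.640) = 1.7778. LR = 0.62/0.18 = 3.4444.
Prior odds = 1.7778/3.4444 = 0.5161, so P(H) = 0.5161/(1+0.5161) ≈ 0.34.

P(H) = 0.34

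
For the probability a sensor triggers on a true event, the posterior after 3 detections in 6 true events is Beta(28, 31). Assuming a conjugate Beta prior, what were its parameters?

Under Beta–binomial conjugacy the posterior parameters are (a+s, b+f).
Subtract the data counts: 28−3=25, 31−3=28.

Beta(25, 28)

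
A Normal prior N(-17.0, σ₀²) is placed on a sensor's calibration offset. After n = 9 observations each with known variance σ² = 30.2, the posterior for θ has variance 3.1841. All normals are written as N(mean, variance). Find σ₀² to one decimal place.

Posterior precision equals prior precision plus data precision: 1/σ_n² = 1/σ₀² + n/σ².
So 1/σ₀² = 1/3.1841 − 9/30.2 = 0.314060 − 0.298013 = 0.016047.
Hence σ₀² = 1/0.016047 ≈ 62.3.

σ₀² = 62.3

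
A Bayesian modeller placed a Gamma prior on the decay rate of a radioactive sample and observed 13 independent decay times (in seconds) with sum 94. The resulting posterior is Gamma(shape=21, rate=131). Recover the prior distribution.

Gamma(shape=8, rate=37)

For an exponential likelihood with a Gamma(α, β) prior on the rate, n observations with total T give posterior Gamma(α+n, β+T).
So α = 21 − 13 = 8 and β = 131 − 94 = 37.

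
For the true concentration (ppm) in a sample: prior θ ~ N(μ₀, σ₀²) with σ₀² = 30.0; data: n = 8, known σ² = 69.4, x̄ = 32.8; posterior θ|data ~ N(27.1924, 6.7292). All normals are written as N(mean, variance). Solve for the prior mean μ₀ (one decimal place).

With known observation variance, the Normal–Normal posterior has precision τ_n = τ₀ + n/σ² and mean μ_n = (τ₀μ₀ + (n/σ²)x̄)/τ_n.
Here τ₀ = 1/30.0 = 0.033333 and τ_data = 8/69.4 = 0.115274, so τ_n = 0.148607.
Rearranging for μ₀: μ₀ = (μ_n·τ_n − τ_data·x̄)/τ₀ = (27.1924·0.148607 − 0.115274·32.8) / 0.033333 = 0.259994/0.033333 ≈ 7.8.

μ₀ = 7.8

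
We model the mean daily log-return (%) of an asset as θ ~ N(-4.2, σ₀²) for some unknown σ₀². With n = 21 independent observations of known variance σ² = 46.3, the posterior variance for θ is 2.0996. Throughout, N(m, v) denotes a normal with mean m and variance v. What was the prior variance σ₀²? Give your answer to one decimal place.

Posterior precision equals prior precision plus data precision: 1/σ_n² = 1/σ₀² + n/σ².
So 1/σ₀² = 1/2.0996 − 21/46.3 = 0.476281 − 0.453564 = 0.022717.
Hence σ₀² = 1/0.022717 ≈ 44.0.

σ₀² = 44.0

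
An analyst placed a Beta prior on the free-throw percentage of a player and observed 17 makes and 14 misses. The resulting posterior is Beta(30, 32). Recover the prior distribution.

Beta is conjugate to the binomial likelihood: posterior = Beta(a+s, b+f).
So a = 30 − 17 = 13 and b = 32 − 14 = 18.

Beta(13, 18)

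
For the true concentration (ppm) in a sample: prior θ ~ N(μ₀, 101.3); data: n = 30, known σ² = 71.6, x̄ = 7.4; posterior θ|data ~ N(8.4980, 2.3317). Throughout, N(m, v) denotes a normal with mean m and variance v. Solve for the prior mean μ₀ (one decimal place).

The posterior mean is a precision-weighted average: μ_n = (τ₀μ₀ + τ_data·x̄)/(τ₀+τ_data), with τ₀=1/σ₀² and τ_data=n/σ².
Here τ₀ = 1/101.3 = 0.009872 and τ_data = 30/71.6 = 0.418994, so τ_n = 0.428866.
Rearranging for μ₀: μ₀ = (μ_n·τ_n − τ_data·x̄)/τ₀ = (8.4980·0.428866 − 0.418994·7.4) / 0.009872 = 0.543948/0.009872 ≈ 55.1.

μ₀ = 55.1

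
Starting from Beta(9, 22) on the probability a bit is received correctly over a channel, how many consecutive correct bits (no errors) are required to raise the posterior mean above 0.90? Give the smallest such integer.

After k correct bits and 0 errors the posterior is Beta(9+k, 22), with mean (9+k)/(9+22+k).
Set (9+k)/(31+k) > 0.90 and solve: k > (0.90·31 − 9)/(1 − 0.90) = 189.000.
The smallest integer exceeding 189.000 is 190, and checking k=190: (199)/(221) = 0.9005 > 0.90.

k = 190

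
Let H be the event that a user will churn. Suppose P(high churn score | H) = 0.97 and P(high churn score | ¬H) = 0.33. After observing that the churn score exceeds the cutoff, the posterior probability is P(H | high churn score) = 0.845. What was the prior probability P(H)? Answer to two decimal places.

P(H) = 0.65

In odds form, posterior odds = prior odds × likelihood ratio, so prior odds = posterior odds ÷ LR.
Posterior odds = 0.845/(1−0.845) = 5.4516. LR = 0.97/0.33 = 2.9394.
Prior odds = 5.4516/2.9394 = 1.8547, so P(H) = 1.8547/(1+1.8547) ≈ 0.65.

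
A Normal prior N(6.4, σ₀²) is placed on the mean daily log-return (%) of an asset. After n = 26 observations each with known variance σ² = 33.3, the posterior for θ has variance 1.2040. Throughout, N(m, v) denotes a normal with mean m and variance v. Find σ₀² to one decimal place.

σ₀² = 20.1

Posterior precision equals prior precision plus data precision: 1/σ_n² = 1/σ₀² + n/σ².
So 1/σ₀² = 1/1.2040 − 26/33.3 = 0.830565 − 0.780781 = 0.049784.
Hence σ₀² = 1/0.049784 ≈ 20.1.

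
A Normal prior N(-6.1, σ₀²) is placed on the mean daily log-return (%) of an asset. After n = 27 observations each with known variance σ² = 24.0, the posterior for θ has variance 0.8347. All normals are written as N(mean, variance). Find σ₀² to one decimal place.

For the Normal–Normal model with known σ², precisions add: τ_n = τ₀ + n/σ².
So 1/σ₀² = 1/0.8347 − 27/24.0 = 1.198035 − 1.125000 = 0.073035.
Hence σ₀² = 1/0.073035 ≈ 13.7.

σ₀² = 13.7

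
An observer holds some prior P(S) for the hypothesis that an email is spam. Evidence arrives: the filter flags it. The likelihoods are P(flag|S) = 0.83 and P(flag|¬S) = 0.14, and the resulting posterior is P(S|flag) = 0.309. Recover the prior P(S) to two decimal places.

Bayes' rule in odds form gives O(S|E) = O(S)·[P(E|S)/P(E|¬S)], hence O(S) = O(S|E)/LR.
Posterior odds = 0.309/(1−0.309) = 0.4472. LR = 0.83/0.14 = 5.9286.
Prior odds = 0.4472/5.9286 = 0.0754, so P(S) = 0.0754/(1+0.0754) ≈ 0.07.

P(S) = 0.07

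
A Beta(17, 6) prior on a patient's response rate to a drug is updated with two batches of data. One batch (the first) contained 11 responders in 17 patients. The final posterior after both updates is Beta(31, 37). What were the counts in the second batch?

3 responders and 25 non-responders

Sequential conjugate updates are equivalent to a single update on the pooled data, so total successes = posterior α − prior α and total failures = posterior β − prior β.
Total across both batches: 31−17=14 responders, 37−6=31 non-responders.
Subtract the first batch: 14−11=3 responders and 31−6=25 non-responders.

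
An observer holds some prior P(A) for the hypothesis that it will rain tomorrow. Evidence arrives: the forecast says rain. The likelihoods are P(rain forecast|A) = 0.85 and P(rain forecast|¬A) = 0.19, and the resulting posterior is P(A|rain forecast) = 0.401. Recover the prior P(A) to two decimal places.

Bayes' rule in odds form gives O(A|E) = O(A)·[P(E|A)/P(E|¬A)], hence O(A) = O(A|E)/LR.
Posterior odds = 0.401/(1−0.401) = 0.6694. LR = 0.85/0.19 = 4.4737.
Prior odds = 0.6694/4.4737 = 0.1496, so P(A) = 0.1496/(1+0.1496) ≈ 0.13.

P(A) = 0.13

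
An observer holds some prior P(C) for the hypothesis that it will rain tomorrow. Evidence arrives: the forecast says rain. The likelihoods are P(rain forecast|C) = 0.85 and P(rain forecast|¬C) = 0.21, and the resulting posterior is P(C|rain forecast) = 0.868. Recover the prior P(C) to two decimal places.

P(C) = 0.62

Bayes' rule in odds form gives O(C|E) = O(C)·[P(E|C)/P(E|¬C)], hence O(C) = O(C|E)/LR.
Posterior odds = 0.868/(1−0.868) = 6.5758. LR = 0.85/0.21 = 4.0476.
Prior odds = 6.5758/4.0476 = 1.6246, so P(C) = 1.6246/(1+1.6246) ≈ 0.62.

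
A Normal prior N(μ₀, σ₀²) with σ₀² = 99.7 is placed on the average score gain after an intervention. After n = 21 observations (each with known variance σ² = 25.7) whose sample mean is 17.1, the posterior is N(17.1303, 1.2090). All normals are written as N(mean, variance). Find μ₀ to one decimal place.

μ₀ = 19.6

The posterior mean is a precision-weighted average: μ_n = (τ₀μ₀ + τ_data·x̄)/(τ₀+τ_data), with τ₀=1/σ₀² and τ_data=n/σ².
Here τ₀ = 1/99.7 = 0.010030 and τ_data = 21/25.7 = 0.817121, so τ_n = 0.827151.
Rearranging for μ₀: μ₀ = (μ_n·τ_n − τ_data·x̄)/τ₀ = (17.1303·0.827151 − 0.817121·17.1) / 0.010030 = 0.196576/0.010030 ≈ 19.6.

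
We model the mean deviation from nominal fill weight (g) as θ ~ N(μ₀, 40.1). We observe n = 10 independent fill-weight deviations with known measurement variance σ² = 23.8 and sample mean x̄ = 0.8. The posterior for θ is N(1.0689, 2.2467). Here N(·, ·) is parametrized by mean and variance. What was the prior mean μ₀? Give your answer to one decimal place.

With known observation variance, the Normal–Normal posterior has precision τ_n = τ₀ + n/σ² and mean μ_n = (τ₀μ₀ + (n/σ²)x̄)/τ_n.
Here τ₀ = 1/40.1 = 0.024938 and τ_data = 10/23.8 = 0.420168, so τ_n = 0.445106.
Rearranging for μ₀: μ₀ = (μ_n·τ_n − τ_data·x̄)/τ₀ = (1.0689·0.445106 − 0.420168·0.8) / 0.024938 = 0.139639/0.024938 ≈ 5.6.

μ₀ = 5.6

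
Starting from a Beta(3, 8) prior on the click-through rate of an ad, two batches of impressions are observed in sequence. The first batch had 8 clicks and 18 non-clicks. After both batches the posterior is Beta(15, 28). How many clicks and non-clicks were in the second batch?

4 clicks and 2 non-clicks

Sequential conjugate updates are equivalent to a single update on the pooled data, so total successes = posterior α − prior α and total failures = posterior β − prior β.
Total across both batches: 15−3=12 clicks, 28−8=20 non-clicks.
Subtract the first batch: 12−8=4 clicks and 20−18=2 non-clicks.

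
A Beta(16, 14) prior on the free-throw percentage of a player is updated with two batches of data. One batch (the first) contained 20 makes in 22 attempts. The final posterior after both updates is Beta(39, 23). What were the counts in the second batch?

3 makes and 7 misses

Sequential conjugate updates are equivalent to a single update on the pooled data, so total successes = posterior α − prior α and total failures = posterior β − prior β.
Total across both batches: 39−16=23 makes, 23−14=9 misses.
Subtract the first batch: 23−20=3 makes and 9−2=7 misses.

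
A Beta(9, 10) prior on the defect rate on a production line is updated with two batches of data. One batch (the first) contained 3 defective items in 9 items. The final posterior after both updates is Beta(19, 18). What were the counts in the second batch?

Sequential conjugate updates are equivalent to a single update on the pooled data, so total successes = posterior α − prior α and total failures = posterior β − prior β.
Total across both batches: 19−9=10 defective items, 18−10=8 good items.
Subtract the first batch: 10−3=7 defective items and 8−6=2 good items.

7 defective items and 2 good items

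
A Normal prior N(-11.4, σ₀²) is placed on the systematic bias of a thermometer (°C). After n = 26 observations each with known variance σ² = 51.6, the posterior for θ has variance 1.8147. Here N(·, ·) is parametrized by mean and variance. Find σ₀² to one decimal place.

σ₀² = 21.2

For the Normal–Normal model with known σ², precisions add: τ_n = τ₀ + n/σ².
So 1/σ₀² = 1/1.8147 − 26/51.6 = 0.551055 − 0.503876 = 0.047179.
Hence σ₀² = 1/0.047179 ≈ 21.2.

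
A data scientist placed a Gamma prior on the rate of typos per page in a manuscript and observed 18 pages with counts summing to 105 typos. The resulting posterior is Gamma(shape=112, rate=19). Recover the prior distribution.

Gamma–Poisson conjugacy: posterior shape = α + Σxᵢ, posterior rate = β + n.
So α = 112 − 105 = 7 and β = 19 − 18 = 1.

Gamma(shape=7, rate=1)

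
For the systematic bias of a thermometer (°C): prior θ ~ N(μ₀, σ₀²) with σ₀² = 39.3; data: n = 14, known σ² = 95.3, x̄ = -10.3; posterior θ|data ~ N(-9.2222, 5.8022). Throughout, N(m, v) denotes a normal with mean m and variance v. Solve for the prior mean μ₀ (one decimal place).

μ₀ = -3.0

With known observation variance, the Normal–Normal posterior has precision τ_n = τ₀ + n/σ² and mean μ_n = (τ₀μ₀ + (n/σ²)x̄)/τ_n.
Here τ₀ = 1/39.3 = 0.025445 and τ_data = 14/95.3 = 0.146905, so τ_n = 0.172350.
Rearranging for μ₀: μ₀ = (μ_n·τ_n − τ_data·x̄)/τ₀ = (-9.2222·0.172350 − 0.146905·-10.3) / 0.025445 = -0.076325/0.025445 ≈ -3.0.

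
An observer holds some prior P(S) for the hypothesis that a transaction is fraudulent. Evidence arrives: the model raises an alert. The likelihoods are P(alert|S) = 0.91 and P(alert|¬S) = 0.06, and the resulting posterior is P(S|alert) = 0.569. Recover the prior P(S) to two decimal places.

In odds form, posterior odds = prior odds × likelihood ratio, so prior odds = posterior odds ÷ LR.
Posterior odds = 0.569/(1−0.569) = 1.3202. LR = 0.91/0.06 = 15.1667.
Prior odds = 1.3202/15.1667 = 0.0870, so P(S) = 0.0870/(1+0.0870) ≈ 0.08.

P(S) = 0.08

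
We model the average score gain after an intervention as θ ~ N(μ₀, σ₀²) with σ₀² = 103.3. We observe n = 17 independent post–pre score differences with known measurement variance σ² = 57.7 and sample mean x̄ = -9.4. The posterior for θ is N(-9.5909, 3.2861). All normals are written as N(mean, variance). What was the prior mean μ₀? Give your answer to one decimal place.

The posterior mean is a precision-weighted average: μ_n = (τ₀μ₀ + τ_data·x̄)/(τ₀+τ_data), with τ₀=1/σ₀² and τ_data=n/σ².
Here τ₀ = 1/103.3 = 0.009681 and τ_data = 17/57.7 = 0.294627, so τ_n = 0.304308.
Rearranging for μ₀: μ₀ = (μ_n·τ_n − τ_data·x̄)/τ₀ = (-9.5909·0.304308 − 0.294627·-9.4) / 0.009681 = -0.149094/0.009681 ≈ -15.4.

μ₀ = -15.4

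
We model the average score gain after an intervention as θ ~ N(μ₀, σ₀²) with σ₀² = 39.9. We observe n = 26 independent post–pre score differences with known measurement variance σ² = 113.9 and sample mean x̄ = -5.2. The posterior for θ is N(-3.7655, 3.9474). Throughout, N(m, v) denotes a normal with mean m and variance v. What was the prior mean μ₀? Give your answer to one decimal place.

With known observation variance, the Normal–Normal posterior has precision τ_n = τ₀ + n/σ² and mean μ_n = (τ₀μ₀ + (n/σ²)x̄)/τ_n.
Here τ₀ = 1/39.9 = 0.025063 and τ_data = 26/113.9 = 0.228270, so τ_n = 0.253333.
Rearranging for μ₀: μ₀ = (μ_n·τ_n − τ_data·x̄)/τ₀ = (-3.7655·0.253333 − 0.228270·-5.2) / 0.025063 = 0.233079/0.025063 ≈ 9.3.

μ₀ = 9.3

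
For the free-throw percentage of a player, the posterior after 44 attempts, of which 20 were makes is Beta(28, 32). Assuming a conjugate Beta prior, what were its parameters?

Beta(8, 8)

Under Beta–binomial conjugacy the posterior parameters are (a+s, b+f).
So a = 28 − 20 = 8 and b = 32 − 24 = 8.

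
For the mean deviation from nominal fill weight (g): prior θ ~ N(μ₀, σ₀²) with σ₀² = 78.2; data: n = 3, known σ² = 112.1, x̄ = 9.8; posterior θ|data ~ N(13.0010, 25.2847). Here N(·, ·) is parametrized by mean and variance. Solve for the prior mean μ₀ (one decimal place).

With known observation variance, the Normal–Normal posterior has precision τ_n = τ₀ + n/σ² and mean μ_n = (τ₀μ₀ + (n/σ²)x̄)/τ_n.
Here τ₀ = 1/78.2 = 0.012788 and τ_data = 3/112.1 = 0.026762, so τ_n = 0.039550.
Rearranging for μ₀: μ₀ = (μ_n·τ_n − τ_data·x̄)/τ₀ = (13.0010·0.039550 − 0.026762·9.8) / 0.012788 = 0.251922/0.012788 ≈ 19.7.

μ₀ = 19.7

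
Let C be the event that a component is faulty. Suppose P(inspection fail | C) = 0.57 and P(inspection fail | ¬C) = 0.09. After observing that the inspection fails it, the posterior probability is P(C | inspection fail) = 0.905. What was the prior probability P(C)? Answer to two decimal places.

Bayes' rule in odds form gives O(C|E) = O(C)·[P(E|C)/P(E|¬C)], hence O(C) = O(C|E)/LR.
Posterior odds = 0.905/(1−0.905) = 9.5263. LR = 0.57/0.09 = 6.3333.
Prior odds = 9.5263/6.3333 = 1.5042, so P(C) = 1.5042/(1+1.5042) ≈ 0.60.

P(C) = 0.60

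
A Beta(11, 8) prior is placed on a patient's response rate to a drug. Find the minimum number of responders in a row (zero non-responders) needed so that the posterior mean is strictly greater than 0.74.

After k responders and 0 non-responders the posterior is Beta(11+k, 8), with mean (11+k)/(11+8+k).
Set (11+k)/(19+k) > 0.74 and solve: k > (0.74·19 − 11)/(1 − 0.74) = 11.769.
The smallest integer exceeding 11.769 is 12, and checking k=12: (23)/(31) = 0.7419 > 0.74.

k = 12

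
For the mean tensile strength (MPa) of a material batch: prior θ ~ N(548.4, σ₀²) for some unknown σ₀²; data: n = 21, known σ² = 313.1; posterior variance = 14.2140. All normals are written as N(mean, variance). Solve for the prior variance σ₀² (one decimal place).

σ₀² = 304.7

Posterior precision equals prior precision plus data precision: 1/σ_n² = 1/σ₀² + n/σ².
So 1/σ₀² = 1/14.2140 − 21/313.1 = 0.070353 − 0.067071 = 0.003282.
Hence σ₀² = 1/0.003282 ≈ 304.7.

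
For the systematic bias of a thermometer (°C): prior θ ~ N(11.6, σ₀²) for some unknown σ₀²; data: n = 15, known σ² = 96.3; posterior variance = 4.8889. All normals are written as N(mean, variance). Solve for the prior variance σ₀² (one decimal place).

For the Normal–Normal model with known σ², precisions add: τ_n = τ₀ + n/σ².
So 1/σ₀² = 1/4.8889 − 15/96.3 = 0.204545 − 0.155763 = 0.048782.
Hence σ₀² = 1/0.048782 ≈ 20.5.

σ₀² = 20.5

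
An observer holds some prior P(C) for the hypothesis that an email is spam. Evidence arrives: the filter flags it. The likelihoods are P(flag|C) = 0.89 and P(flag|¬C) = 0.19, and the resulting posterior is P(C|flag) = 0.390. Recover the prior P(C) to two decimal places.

P(C) = 0.12

Bayes' rule in odds form gives O(C|E) = O(C)·[P(E|C)/P(E|¬C)], hence O(C) = O(C|E)/LR.
Posterior odds = 0.390/(1−0.390) = 0.6393. LR = 0.89/0.19 = 4.6842.
Prior odds = 0.6393/4.6842 = 0.1365, so P(C) = 0.1365/(1+0.1365) ≈ 0.12.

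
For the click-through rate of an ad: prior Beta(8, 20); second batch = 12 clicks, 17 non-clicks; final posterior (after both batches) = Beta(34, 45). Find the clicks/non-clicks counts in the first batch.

Sequential conjugate updates are equivalent to a single update on the pooled data, so total successes = posterior α − prior α and total failures = posterior β − prior β.
Total across both batches: 34−8=26 clicks, 45−20=25 non-clicks.
Subtract the second batch: 26−12=14 clicks and 25−17=8 non-clicks.

14 clicks and 8 non-clicks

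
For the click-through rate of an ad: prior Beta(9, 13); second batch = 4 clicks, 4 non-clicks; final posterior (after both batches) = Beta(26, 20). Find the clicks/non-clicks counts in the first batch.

Sequential conjugate updates are equivalent to a single update on the pooled data, so total successes = posterior α − prior α and total failures = posterior β − prior β.
Total across both batches: 26−9=17 clicks, 20−13=7 non-clicks.
Subtract the second batch: 17−4=13 clicks and 7−4=3 non-clicks.

13 clicks and 3 non-clicks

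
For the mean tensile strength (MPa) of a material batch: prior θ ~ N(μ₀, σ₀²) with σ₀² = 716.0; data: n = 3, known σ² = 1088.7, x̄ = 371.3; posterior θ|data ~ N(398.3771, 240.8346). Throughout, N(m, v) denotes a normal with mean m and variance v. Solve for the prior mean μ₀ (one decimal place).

With known observation variance, the Normal–Normal posterior has precision τ_n = τ₀ + n/σ² and mean μ_n = (τ₀μ₀ + (n/σ²)x̄)/τ_n.
Here τ₀ = 1/716.0 = 0.001397 and τ_data = 3/1088.7 = 0.002756, so τ_n = 0.004153.
Rearranging for μ₀: μ₀ = (μ_n·τ_n − τ_data·x̄)/τ₀ = (398.3771·0.004153 − 0.002756·371.3) / 0.001397 = 0.631157/0.001397 ≈ 451.8.

μ₀ = 451.8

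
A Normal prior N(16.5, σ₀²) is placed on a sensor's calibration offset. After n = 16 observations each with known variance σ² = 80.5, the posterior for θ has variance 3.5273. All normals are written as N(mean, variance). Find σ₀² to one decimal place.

σ₀² = 11.8

Posterior precision equals prior precision plus data precision: 1/σ_n² = 1/σ₀² + n/σ².
So 1/σ₀² = 1/3.5273 − 16/80.5 = 0.283503 − 0.198758 = 0.084745.
Hence σ₀² = 1/0.084745 ≈ 11.8.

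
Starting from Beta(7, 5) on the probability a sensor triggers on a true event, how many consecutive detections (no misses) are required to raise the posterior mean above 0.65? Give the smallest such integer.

After k detections and 0 misses the posterior is Beta(7+k, 5), with mean (7+k)/(7+5+k).
Set (7+k)/(12+k) > 0.65 and solve: k > (0.65·12 − 7)/(1 − 0.65) = 2.286.
The smallest integer exceeding 2.286 is 3, and checking k=3: (10)/(15) = 0.6667 > 0.65.

k = 3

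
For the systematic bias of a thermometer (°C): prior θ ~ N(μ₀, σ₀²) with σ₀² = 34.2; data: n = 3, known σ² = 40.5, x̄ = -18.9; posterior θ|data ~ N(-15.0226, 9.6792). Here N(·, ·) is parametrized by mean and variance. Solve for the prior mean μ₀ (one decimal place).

μ₀ = -5.2

The posterior mean is a precision-weighted average: μ_n = (τ₀μ₀ + τ_data·x̄)/(τ₀+τ_data), with τ₀=1/σ₀² and τ_data=n/σ².
Here τ₀ = 1/34.2 = 0.029240 and τ_data = 3/40.5 = 0.074074, so τ_n = 0.103314.
Rearranging for μ₀: μ₀ = (μ_n·τ_n − τ_data·x̄)/τ₀ = (-15.0226·0.103314 − 0.074074·-18.9) / 0.029240 = -0.152046/0.029240 ≈ -5.2.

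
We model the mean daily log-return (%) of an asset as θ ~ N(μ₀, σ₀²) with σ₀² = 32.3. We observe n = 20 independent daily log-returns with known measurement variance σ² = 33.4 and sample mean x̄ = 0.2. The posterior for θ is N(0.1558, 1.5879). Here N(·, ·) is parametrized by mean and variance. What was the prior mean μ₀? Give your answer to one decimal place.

The posterior mean is a precision-weighted average: μ_n = (τ₀μ₀ + τ_data·x̄)/(τ₀+τ_data), with τ₀=1/σ₀² and τ_data=n/σ².
Here τ₀ = 1/32.3 = 0.030960 and τ_data = 20/33.4 = 0.598802, so τ_n = 0.629762.
Rearranging for μ₀: μ₀ = (μ_n·τ_n − τ_data·x̄)/τ₀ = (0.1558·0.629762 − 0.598802·0.2) / 0.030960 = -0.021643/0.030960 ≈ -0.7.

μ₀ = -0.7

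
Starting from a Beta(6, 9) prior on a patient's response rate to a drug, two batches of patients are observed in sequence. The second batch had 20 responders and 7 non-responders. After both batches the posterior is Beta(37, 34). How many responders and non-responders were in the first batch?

11 responders and 18 non-responders

Because Beta–binomial updating is additive in the counts, the combined data contributed (α_post−α_prior, β_post−β_prior) successes and failures.
Total across both batches: 37−6=31 responders, 34−9=25 non-responders.
Subtract the second batch: 31−20=11 responders and 25−7=18 non-responders.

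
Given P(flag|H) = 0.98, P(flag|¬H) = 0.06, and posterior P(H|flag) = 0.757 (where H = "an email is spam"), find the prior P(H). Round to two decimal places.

P(H) = 0.16

In odds form, posterior odds = prior odds × likelihood ratio, so prior odds = posterior odds ÷ LR.
Posterior odds = 0.757/(1−0.757) = 3.1152. LR = 0.98/0.06 = 16.3333.
Prior odds = 3.1152/16.3333 = 0.1907, so P(H) = 0.1907/(1+0.1907) ≈ 0.16.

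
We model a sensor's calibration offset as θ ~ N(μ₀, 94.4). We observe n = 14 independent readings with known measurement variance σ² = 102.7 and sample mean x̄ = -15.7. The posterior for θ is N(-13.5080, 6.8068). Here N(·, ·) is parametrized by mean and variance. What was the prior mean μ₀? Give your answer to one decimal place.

With known observation variance, the Normal–Normal posterior has precision τ_n = τ₀ + n/σ² and mean μ_n = (τ₀μ₀ + (n/σ²)x̄)/τ_n.
Here τ₀ = 1/94.4 = 0.010593 and τ_data = 14/102.7 = 0.136319, so τ_n = 0.146912.
Rearranging for μ₀: μ₀ = (μ_n·τ_n − τ_data·x̄)/τ₀ = (-13.5080·0.146912 − 0.136319·-15.7) / 0.010593 = 0.155721/0.010593 ≈ 14.7.

μ₀ = 14.7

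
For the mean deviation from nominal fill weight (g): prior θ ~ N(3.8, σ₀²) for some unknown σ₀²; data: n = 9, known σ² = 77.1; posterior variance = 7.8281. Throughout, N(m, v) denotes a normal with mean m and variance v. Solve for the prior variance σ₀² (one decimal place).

For the Normal–Normal model with known σ², precisions add: τ_n = τ₀ + n/σ².
So 1/σ₀² = 1/7.8281 − 9/77.1 = 0.127745 − 0.116732 = 0.011013.
Hence σ₀² = 1/0.011013 ≈ 90.8.

σ₀² = 90.8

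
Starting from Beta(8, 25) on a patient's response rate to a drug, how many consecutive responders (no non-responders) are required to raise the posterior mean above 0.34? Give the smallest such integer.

k = 5

After k responders and 0 non-responders the posterior is Beta(8+k, 25), with mean (8+k)/(8+25+k).
Set (8+k)/(33+k) > 0.34 and solve: k > (0.34·33 − 8)/(1 − 0.34) = 4.879.
The smallest integer exceeding 4.879 is 5, and checking k=5: (13)/(38) = 0.3421 > 0.34.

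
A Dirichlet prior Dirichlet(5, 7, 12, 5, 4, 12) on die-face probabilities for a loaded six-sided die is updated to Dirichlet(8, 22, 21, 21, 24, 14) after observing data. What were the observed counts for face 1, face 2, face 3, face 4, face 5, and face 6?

counts (3, 15, 9, 16, 20, 2)

For a Dirichlet(α) prior with multinomial counts c, the posterior is Dirichlet(α + c) componentwise.
Counts are posterior − prior componentwise: 8−5=3, 22−7=15, 21−12=9, 21−5=16, 24−4=20, 14−12=2.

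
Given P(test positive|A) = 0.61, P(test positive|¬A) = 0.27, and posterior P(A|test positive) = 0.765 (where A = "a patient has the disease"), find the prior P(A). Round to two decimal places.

In odds form, posterior odds = prior odds × likelihood ratio, so prior odds = posterior odds ÷ LR.
Posterior odds = 0.765/(1−0.765) = 3.2553. LR = 0.61/0.27 = 2.2593.
Prior odds = 3.2553/2.2593 = 1.4408, so P(A) = 1.4408/(1+1.4408) ≈ 0.59.

P(A) = 0.59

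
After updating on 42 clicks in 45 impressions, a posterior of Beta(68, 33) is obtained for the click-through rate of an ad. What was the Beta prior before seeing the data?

Beta(26, 30)

Under Beta–binomial conjugacy the posterior parameters are (α+s, β+f).
Subtract the data counts: 68−42=26, 33−3=30.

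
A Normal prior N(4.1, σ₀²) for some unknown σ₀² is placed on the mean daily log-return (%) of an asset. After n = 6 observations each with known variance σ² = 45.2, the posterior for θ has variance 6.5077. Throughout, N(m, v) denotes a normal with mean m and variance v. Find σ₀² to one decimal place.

σ₀² = 47.8

For the Normal–Normal model with known σ², precisions add: τ_n = τ₀ + n/σ².
So 1/σ₀² = 1/6.5077 − 6/45.2 = 0.153664 − 0.132743 = 0.020921.
Hence σ₀² = 1/0.020921 ≈ 47.8.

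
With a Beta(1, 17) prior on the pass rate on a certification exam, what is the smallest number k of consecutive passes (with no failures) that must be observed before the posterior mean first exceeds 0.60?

After k passes and 0 failures the posterior is Beta(1+k, 17), with mean (1+k)/(1+17+k).
Set (1+k)/(18+k) > 0.60 and solve: k > (0.60·18 − 1)/(1 − 0.60) = 24.500.
The smallest integer exceeding 24.500 is 25.

k = 25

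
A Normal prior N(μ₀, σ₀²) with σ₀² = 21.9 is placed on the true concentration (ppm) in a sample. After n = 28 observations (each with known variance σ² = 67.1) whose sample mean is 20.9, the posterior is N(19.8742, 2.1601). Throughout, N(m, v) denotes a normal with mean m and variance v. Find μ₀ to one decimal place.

The posterior mean is a precision-weighted average: μ_n = (τ₀μ₀ + τ_data·x̄)/(τ₀+τ_data), with τ₀=1/σ₀² and τ_data=n/σ².
Here τ₀ = 1/21.9 = 0.045662 and τ_data = 28/67.1 = 0.417288, so τ_n = 0.462950.
Rearranging for μ₀: μ₀ = (μ_n·τ_n − τ_data·x̄)/τ₀ = (19.8742·0.462950 − 0.417288·20.9) / 0.045662 = 0.479442/0.045662 ≈ 10.5.

μ₀ = 10.5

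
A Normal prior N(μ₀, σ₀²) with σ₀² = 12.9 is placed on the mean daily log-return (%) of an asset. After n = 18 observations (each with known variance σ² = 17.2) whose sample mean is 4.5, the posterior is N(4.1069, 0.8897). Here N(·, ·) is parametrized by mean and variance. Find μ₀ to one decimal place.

With known observation variance, the Normal–Normal posterior has precision τ_n = τ₀ + n/σ² and mean μ_n = (τ₀μ₀ + (n/σ²)x̄)/τ_n.
Here τ₀ = 1/12.9 = 0.077519 and τ_data = 18/17.2 = 1.046512, so τ_n = 1.124031.
Rearranging for μ₀: μ₀ = (μ_n·τ_n − τ_data·x̄)/τ₀ = (4.1069·1.124031 − 1.046512·4.5) / 0.077519 = -0.093021/0.077519 ≈ -1.2.

μ₀ = -1.2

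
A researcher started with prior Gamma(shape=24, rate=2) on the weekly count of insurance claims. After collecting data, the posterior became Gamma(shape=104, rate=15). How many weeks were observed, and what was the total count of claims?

n = 13 weeks with total 80 claims

Gamma–Poisson conjugacy: posterior shape = α + Σxᵢ, posterior rate = β + n.
Matching: Σxᵢ = 104 − 24 = 80 and n = 15 − 2 = 13.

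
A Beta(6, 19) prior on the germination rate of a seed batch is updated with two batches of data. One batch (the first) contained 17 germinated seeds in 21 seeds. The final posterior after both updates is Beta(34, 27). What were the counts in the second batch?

Because Beta–binomial updating is additive in the counts, the combined data contributed (α_post−α_prior, β_post−β_prior) successes and failures.
Total across both batches: 34−6=28 germinated seeds, 27−19=8 non-germinating seeds.
Subtract the first batch: 28−17=11 germinated seeds and 8−4=4 non-germinating seeds.

11 germinated seeds and 4 non-germinating seeds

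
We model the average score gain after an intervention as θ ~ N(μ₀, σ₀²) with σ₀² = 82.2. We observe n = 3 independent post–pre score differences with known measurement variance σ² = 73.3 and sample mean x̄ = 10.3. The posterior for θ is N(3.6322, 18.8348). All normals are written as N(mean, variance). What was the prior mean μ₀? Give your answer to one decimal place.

The posterior mean is a precision-weighted average: μ_n = (τ₀μ₀ + τ_data·x̄)/(τ₀+τ_data), with τ₀=1/σ₀² and τ_data=n/σ².
Here τ₀ = 1/82.2 = 0.012165 and τ_data = 3/73.3 = 0.040928, so τ_n = 0.053093.
Rearranging for μ₀: μ₀ = (μ_n·τ_n − τ_data·x̄)/τ₀ = (3.6322·0.053093 − 0.040928·10.3) / 0.012165 = -0.228714/0.012165 ≈ -18.8.

μ₀ = -18.8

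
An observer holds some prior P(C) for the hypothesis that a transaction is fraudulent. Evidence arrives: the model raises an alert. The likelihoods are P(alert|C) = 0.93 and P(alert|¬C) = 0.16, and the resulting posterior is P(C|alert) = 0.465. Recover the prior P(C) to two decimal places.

P(C) = 0.13

Bayes' rule in odds form gives O(C|E) = O(C)·[P(E|C)/P(E|¬C)], hence O(C) = O(C|E)/LR.
Posterior odds = 0.465/(1−0.465) = 0.8692. LR = 0.93/0.16 = 5.8125.
Prior odds = 0.8692/5.8125 = 0.1495, so P(C) = 0.1495/(1+0.1495) ≈ 0.13.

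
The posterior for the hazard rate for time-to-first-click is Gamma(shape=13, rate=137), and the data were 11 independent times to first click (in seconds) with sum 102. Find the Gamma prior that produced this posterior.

For an exponential likelihood with a Gamma(α, β) prior on the rate, n observations with total T give posterior Gamma(α+n, β+T).
So α = 13 − 11 = 2 and β = 137 − 102 = 35.

Gamma(shape=2, rate=35)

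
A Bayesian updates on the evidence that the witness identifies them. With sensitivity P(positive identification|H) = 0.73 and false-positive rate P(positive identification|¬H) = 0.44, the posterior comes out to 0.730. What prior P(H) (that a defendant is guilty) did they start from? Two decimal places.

Bayes' rule in odds form gives O(H|E) = O(H)·[P(E|H)/P(E|¬H)], hence O(H) = O(H|E)/LR.
Posterior odds = 0.730/(1−0.730) = 2.7037. LR = 0.73/0.44 = 1.6591.
Prior odds = 2.7037/1.6591 = 1.6296, so P(H) = 1.6296/(1+1.6296) ≈ 0.62.

P(H) = 0.62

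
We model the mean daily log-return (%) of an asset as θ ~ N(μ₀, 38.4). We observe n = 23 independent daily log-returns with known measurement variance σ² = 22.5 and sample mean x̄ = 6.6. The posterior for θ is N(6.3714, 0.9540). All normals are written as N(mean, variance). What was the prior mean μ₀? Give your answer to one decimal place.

With known observation variance, the Normal–Normal posterior has precision τ_n = τ₀ + n/σ² and mean μ_n = (τ₀μ₀ + (n/σ²)x̄)/τ_n.
Here τ₀ = 1/38.4 = 0.026042 and τ_data = 23/22.5 = 1.022222, so τ_n = 1.048264.
Rearranging for μ₀: μ₀ = (μ_n·τ_n − τ_data·x̄)/τ₀ = (6.3714·1.048264 − 1.022222·6.6) / 0.026042 = -0.067756/0.026042 ≈ -2.6.

μ₀ = -2.6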